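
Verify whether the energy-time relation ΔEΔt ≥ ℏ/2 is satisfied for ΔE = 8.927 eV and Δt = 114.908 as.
Yes, it satisfies the uncertainty relation.

Calculate the product ΔEΔt:
ΔE = 8.927 eV = 1.430e-18 J
ΔEΔt = (1.430e-18 J) × (1.149e-16 s)
ΔEΔt = 1.643e-34 J·s

Compare to the minimum allowed value ℏ/2:
ℏ/2 = 5.273e-35 J·s

Since ΔEΔt = 1.643e-34 J·s ≥ 5.273e-35 J·s = ℏ/2,
this satisfies the uncertainty relation.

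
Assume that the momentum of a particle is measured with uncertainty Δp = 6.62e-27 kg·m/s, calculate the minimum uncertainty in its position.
7.965 nm

Using the Heisenberg uncertainty principle:
ΔxΔp ≥ ℏ/2

The minimum uncertainty in position is:
Δx_min = ℏ/(2Δp)
Δx_min = (1.055e-34 J·s) / (2 × 6.620e-27 kg·m/s)
Δx_min = 7.965e-09 m = 7.965 nm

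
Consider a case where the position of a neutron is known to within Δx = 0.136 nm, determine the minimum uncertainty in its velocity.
231.479 m/s

Using the Heisenberg uncertainty principle and Δp = mΔv:
ΔxΔp ≥ ℏ/2
Δx(mΔv) ≥ ℏ/2

The minimum uncertainty in velocity is:
Δv_min = ℏ/(2mΔx)
Δv_min = (1.055e-34 J·s) / (2 × 1.675e-27 kg × 1.360e-10 m)
Δv_min = 2.315e+02 m/s = 231.479 m/s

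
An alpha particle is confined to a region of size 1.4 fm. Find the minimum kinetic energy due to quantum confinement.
666.229 keV

Using the uncertainty principle:

1. Position uncertainty: Δx ≈ 1.400e-15 m
2. Minimum momentum uncertainty: Δp = ℏ/(2Δx) = 3.766e-20 kg·m/s
3. Minimum kinetic energy:
   KE = (Δp)²/(2m) = (3.766e-20)²/(2 × 6.645e-27 kg)
   KE = 1.067e-13 J = 666.229 keV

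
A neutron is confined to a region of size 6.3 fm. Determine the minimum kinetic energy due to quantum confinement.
130.519 keV

Using the uncertainty principle:

1. Position uncertainty: Δx ≈ 6.300e-15 m
2. Minimum momentum uncertainty: Δp = ℏ/(2Δx) = 8.370e-21 kg·m/s
3. Minimum kinetic energy:
   KE = (Δp)²/(2m) = (8.370e-21)²/(2 × 1.675e-27 kg)
   KE = 2.091e-14 J = 130.519 keV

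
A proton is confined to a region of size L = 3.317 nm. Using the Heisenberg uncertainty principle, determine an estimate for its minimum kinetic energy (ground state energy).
471.480 neV

Using the uncertainty principle to estimate ground state energy:

1. The position uncertainty is approximately the confinement size:
   Δx ≈ L = 3.317e-09 m

2. From ΔxΔp ≥ ℏ/2, the minimum momentum uncertainty is:
   Δp ≈ ℏ/(2L) = 1.590e-26 kg·m/s

3. The kinetic energy is approximately:
   KE ≈ (Δp)²/(2m) = (1.590e-26)²/(2 × 1.673e-27 kg)
   KE ≈ 7.554e-26 J = 471.480 neV

This is an order-of-magnitude estimate of the ground state energy.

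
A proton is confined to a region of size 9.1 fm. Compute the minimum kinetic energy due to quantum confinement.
62.643 keV

Using the uncertainty principle:

1. Position uncertainty: Δx ≈ 9.100e-15 m
2. Minimum momentum uncertainty: Δp = ℏ/(2Δx) = 5.794e-21 kg·m/s
3. Minimum kinetic energy:
   KE = (Δp)²/(2m) = (5.794e-21)²/(2 × 1.673e-27 kg)
   KE = 1.004e-14 J = 62.643 keV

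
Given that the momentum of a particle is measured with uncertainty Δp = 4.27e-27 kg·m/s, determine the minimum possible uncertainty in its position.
12.349 nm

Using the Heisenberg uncertainty principle:
ΔxΔp ≥ ℏ/2

The minimum uncertainty in position is:
Δx_min = ℏ/(2Δp)
Δx_min = (1.055e-34 J·s) / (2 × 4.270e-27 kg·m/s)
Δx_min = 1.235e-08 m = 12.349 nm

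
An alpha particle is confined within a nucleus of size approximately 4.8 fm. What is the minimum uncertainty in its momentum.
1.099 × 10^-20 kg·m/s

Using the Heisenberg uncertainty principle:
ΔxΔp ≥ ℏ/2

With Δx ≈ L = 4.800e-15 m (the confinement size):
Δp_min = ℏ/(2Δx)
Δp_min = (1.055e-34 J·s) / (2 × 4.800e-15 m)
Δp_min = 1.099e-20 kg·m/s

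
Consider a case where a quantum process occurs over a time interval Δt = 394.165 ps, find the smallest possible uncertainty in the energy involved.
834.945 neV

Using the energy-time uncertainty principle:
ΔEΔt ≥ ℏ/2

The minimum uncertainty in energy is:
ΔE_min = ℏ/(2Δt)
ΔE_min = (1.055e-34 J·s) / (2 × 3.942e-10 s)
ΔE_min = 1.338e-25 J = 834.945 neV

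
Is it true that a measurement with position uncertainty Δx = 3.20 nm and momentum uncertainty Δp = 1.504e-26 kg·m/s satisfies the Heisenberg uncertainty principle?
No, it violates the uncertainty principle (impossible measurement).

Calculate the product ΔxΔp:
ΔxΔp = (3.200e-09 m) × (1.504e-26 kg·m/s)
ΔxΔp = 4.813e-35 J·s

Compare to the minimum allowed value ℏ/2:
ℏ/2 = 5.273e-35 J·s

Since ΔxΔp = 4.813e-35 J·s < 5.273e-35 J·s = ℏ/2,
the measurement violates the uncertainty principle.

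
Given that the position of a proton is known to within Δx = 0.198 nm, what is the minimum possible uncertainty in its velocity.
159.215 m/s

Using the Heisenberg uncertainty principle and Δp = mΔv:
ΔxΔp ≥ ℏ/2
Δx(mΔv) ≥ ℏ/2

The minimum uncertainty in velocity is:
Δv_min = ℏ/(2mΔx)
Δv_min = (1.055e-34 J·s) / (2 × 1.673e-27 kg × 1.980e-10 m)
Δv_min = 1.592e+02 m/s = 159.215 m/s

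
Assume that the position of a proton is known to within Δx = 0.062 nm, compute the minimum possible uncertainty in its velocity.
508.460 m/s

Using the Heisenberg uncertainty principle and Δp = mΔv:
ΔxΔp ≥ ℏ/2
Δx(mΔv) ≥ ℏ/2

The minimum uncertainty in velocity is:
Δv_min = ℏ/(2mΔx)
Δv_min = (1.055e-34 J·s) / (2 × 1.673e-27 kg × 6.200e-11 m)
Δv_min = 5.085e+02 m/s = 508.460 m/s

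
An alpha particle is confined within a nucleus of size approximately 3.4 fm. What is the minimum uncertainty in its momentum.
1.551 × 10^-20 kg·m/s

Using the Heisenberg uncertainty principle:
ΔxΔp ≥ ℏ/2

With Δx ≈ L = 3.400e-15 m (the confinement size):
Δp_min = ℏ/(2Δx)
Δp_min = (1.055e-34 J·s) / (2 × 3.400e-15 m)
Δp_min = 1.551e-20 kg·m/s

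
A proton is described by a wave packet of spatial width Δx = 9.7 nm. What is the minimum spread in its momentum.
5.436 × 10^-27 kg·m/s

For a wave packet, the spatial width Δx and momentum spread Δp are related by the uncertainty principle:
ΔxΔp ≥ ℏ/2

The minimum momentum spread is:
Δp_min = ℏ/(2Δx)
Δp_min = (1.055e-34 J·s) / (2 × 9.700e-09 m)
Δp_min = 5.436e-27 kg·m/s

A wave packet cannot have both a well-defined position and well-defined momentum.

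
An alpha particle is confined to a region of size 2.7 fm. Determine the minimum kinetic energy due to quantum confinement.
179.123 keV

Using the uncertainty principle:

1. Position uncertainty: Δx ≈ 2.700e-15 m
2. Minimum momentum uncertainty: Δp = ℏ/(2Δx) = 1.953e-20 kg·m/s
3. Minimum kinetic energy:
   KE = (Δp)²/(2m) = (1.953e-20)²/(2 × 6.645e-27 kg)
   KE = 2.870e-14 J = 179.123 keV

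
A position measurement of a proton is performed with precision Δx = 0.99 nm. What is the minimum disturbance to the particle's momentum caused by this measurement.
5.326 × 10^-26 kg·m/s

The uncertainty principle implies that measuring position disturbs momentum:
ΔxΔp ≥ ℏ/2

When we measure position with precision Δx, we necessarily introduce a momentum uncertainty:
Δp ≥ ℏ/(2Δx)
Δp_min = (1.055e-34 J·s) / (2 × 9.900e-10 m)
Δp_min = 5.326e-26 kg·m/s

The more precisely we measure position, the greater the momentum disturbance.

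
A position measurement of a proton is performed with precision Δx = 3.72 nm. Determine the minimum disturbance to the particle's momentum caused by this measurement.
1.417 × 10^-26 kg·m/s

The uncertainty principle implies that measuring position disturbs momentum:
ΔxΔp ≥ ℏ/2

When we measure position with precision Δx, we necessarily introduce a momentum uncertainty:
Δp ≥ ℏ/(2Δx)
Δp_min = (1.055e-34 J·s) / (2 × 3.720e-09 m)
Δp_min = 1.417e-26 kg·m/s

The more precisely we measure position, the greater the momentum disturbance.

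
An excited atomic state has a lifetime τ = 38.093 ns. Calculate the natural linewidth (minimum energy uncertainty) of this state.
8.640 neV

Using the energy-time uncertainty principle:
ΔEΔt ≥ ℏ/2

The lifetime τ represents the time uncertainty Δt.
The natural linewidth (minimum energy uncertainty) is:

ΔE = ℏ/(2τ)
ΔE = (1.055e-34 J·s) / (2 × 3.809e-08 s)
ΔE = 1.384e-27 J = 8.640 neV

This natural linewidth limits the precision of spectroscopic measurements.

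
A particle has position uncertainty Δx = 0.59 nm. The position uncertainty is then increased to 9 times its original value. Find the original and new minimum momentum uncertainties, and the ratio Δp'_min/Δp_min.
Original Δp_min = 8.937 × 10^-26 kg·m/s; new Δp'_min = 9.930 × 10^-27 kg·m/s; ratio Δp'_min/Δp_min = 1/9.

From the uncertainty principle ΔxΔp ≥ ℏ/2, the minimum momentum uncertainty is Δp_min = ℏ/(2Δx).

Original (Δx = 0.59 nm = 5.900e-10 m):
Δp_min = (1.055e-34 J·s)/(2 × 5.900e-10 m) = 8.937e-26 kg·m/s

When Δx → 9Δx:
Δp'_min = ℏ/(2 × 9Δx) = (1/9) × ℏ/(2Δx) = (1/9) × Δp_min
Δp'_min = 1/9 × 8.937e-26 kg·m/s = 9.930e-27 kg·m/s

Since Δp_min ∝ 1/Δx, when Δx is increased to 9 times its original value, Δp_min decreases to 1/9 of its original value.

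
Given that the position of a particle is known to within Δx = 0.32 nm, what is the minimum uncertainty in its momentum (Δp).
1.648 × 10^-25 kg·m/s

Using the Heisenberg uncertainty principle:
ΔxΔp ≥ ℏ/2

The minimum uncertainty in momentum is:
Δp_min = ℏ/(2Δx)
Δp_min = (1.055e-34 J·s) / (2 × 3.200e-10 m)
Δp_min = 1.648e-25 kg·m/s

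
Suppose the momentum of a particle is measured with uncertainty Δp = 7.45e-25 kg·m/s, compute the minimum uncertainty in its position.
70.777 pm

Using the Heisenberg uncertainty principle:
ΔxΔp ≥ ℏ/2

The minimum uncertainty in position is:
Δx_min = ℏ/(2Δp)
Δx_min = (1.055e-34 J·s) / (2 × 7.450e-25 kg·m/s)
Δx_min = 7.078e-11 m = 70.777 pm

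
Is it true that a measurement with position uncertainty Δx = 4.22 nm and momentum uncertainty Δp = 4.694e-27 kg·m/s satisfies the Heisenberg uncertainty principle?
No, it violates the uncertainty principle (impossible measurement).

Calculate the product ΔxΔp:
ΔxΔp = (4.220e-09 m) × (4.694e-27 kg·m/s)
ΔxΔp = 1.981e-35 J·s

Compare to the minimum allowed value ℏ/2:
ℏ/2 = 5.273e-35 J·s

Since ΔxΔp = 1.981e-35 J·s < 5.273e-35 J·s = ℏ/2,
the measurement violates the uncertainty principle.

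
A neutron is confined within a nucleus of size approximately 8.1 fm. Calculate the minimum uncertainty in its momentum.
6.510 × 10^-21 kg·m/s

Using the Heisenberg uncertainty principle:
ΔxΔp ≥ ℏ/2

With Δx ≈ L = 8.100e-15 m (the confinement size):
Δp_min = ℏ/(2Δx)
Δp_min = (1.055e-34 J·s) / (2 × 8.100e-15 m)
Δp_min = 6.510e-21 kg·m/s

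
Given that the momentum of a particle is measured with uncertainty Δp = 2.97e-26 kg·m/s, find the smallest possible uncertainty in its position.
1.775 nm

Using the Heisenberg uncertainty principle:
ΔxΔp ≥ ℏ/2

The minimum uncertainty in position is:
Δx_min = ℏ/(2Δp)
Δx_min = (1.055e-34 J·s) / (2 × 2.970e-26 kg·m/s)
Δx_min = 1.775e-09 m = 1.775 nm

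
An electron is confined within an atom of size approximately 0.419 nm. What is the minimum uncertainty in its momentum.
1.258 × 10^-25 kg·m/s

Using the Heisenberg uncertainty principle:
ΔxΔp ≥ ℏ/2

With Δx ≈ L = 4.190e-10 m (the confinement size):
Δp_min = ℏ/(2Δx)
Δp_min = (1.055e-34 J·s) / (2 × 4.190e-10 m)
Δp_min = 1.258e-25 kg·m/s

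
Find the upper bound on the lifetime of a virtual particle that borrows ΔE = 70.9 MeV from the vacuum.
4.642 ys

Using the energy-time uncertainty principle:
ΔEΔt ≥ ℏ/2

For a virtual particle borrowing energy ΔE, the maximum lifetime is:
Δt_max = ℏ/(2ΔE)

Converting energy:
ΔE = 70.9 MeV = 1.136e-11 J

Δt_max = (1.055e-34 J·s) / (2 × 1.136e-11 J)
Δt_max = 4.642e-24 s = 4.642 ys

Virtual particles with higher borrowed energy exist for shorter times.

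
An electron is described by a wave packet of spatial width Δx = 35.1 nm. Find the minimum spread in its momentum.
1.502 × 10^-27 kg·m/s

For a wave packet, the spatial width Δx and momentum spread Δp are related by the uncertainty principle:
ΔxΔp ≥ ℏ/2

The minimum momentum spread is:
Δp_min = ℏ/(2Δx)
Δp_min = (1.055e-34 J·s) / (2 × 3.510e-08 m)
Δp_min = 1.502e-27 kg·m/s

A wave packet cannot have both a well-defined position and well-defined momentum.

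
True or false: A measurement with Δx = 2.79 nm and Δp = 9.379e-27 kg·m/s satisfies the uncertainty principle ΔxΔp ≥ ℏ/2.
No, it violates the uncertainty principle (impossible measurement).

Calculate the product ΔxΔp:
ΔxΔp = (2.790e-09 m) × (9.379e-27 kg·m/s)
ΔxΔp = 2.617e-35 J·s

Compare to the minimum allowed value ℏ/2:
ℏ/2 = 5.273e-35 J·s

Since ΔxΔp = 2.617e-35 J·s < 5.273e-35 J·s = ℏ/2,
the measurement violates the uncertainty principle.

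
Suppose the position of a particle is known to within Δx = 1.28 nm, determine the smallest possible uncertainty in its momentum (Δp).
4.119 × 10^-26 kg·m/s

Using the Heisenberg uncertainty principle:
ΔxΔp ≥ ℏ/2

The minimum uncertainty in momentum is:
Δp_min = ℏ/(2Δx)
Δp_min = (1.055e-34 J·s) / (2 × 1.280e-09 m)
Δp_min = 4.119e-26 kg·m/s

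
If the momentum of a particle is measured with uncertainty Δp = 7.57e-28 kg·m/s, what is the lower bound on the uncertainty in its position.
69.655 nm

Using the Heisenberg uncertainty principle:
ΔxΔp ≥ ℏ/2

The minimum uncertainty in position is:
Δx_min = ℏ/(2Δp)
Δx_min = (1.055e-34 J·s) / (2 × 7.570e-28 kg·m/s)
Δx_min = 6.965e-08 m = 69.655 nm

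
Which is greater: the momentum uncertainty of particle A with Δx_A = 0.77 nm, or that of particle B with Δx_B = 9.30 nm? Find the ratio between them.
Particle A has the larger minimum momentum uncertainty, by a factor of 12.08.

For each particle, the minimum momentum uncertainty is Δp_min = ℏ/(2Δx):

Particle A: Δp_A = ℏ/(2×7.700e-10 m) = 6.848e-26 kg·m/s
Particle B: Δp_B = ℏ/(2×9.300e-09 m) = 5.670e-27 kg·m/s

Ratio: Δp_A/Δp_B = 12.08

Since Δp_min ∝ 1/Δx, the particle with smaller position uncertainty (A) has larger momentum uncertainty.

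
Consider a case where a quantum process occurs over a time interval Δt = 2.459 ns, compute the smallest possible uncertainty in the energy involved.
133.837 neV

Using the energy-time uncertainty principle:
ΔEΔt ≥ ℏ/2

The minimum uncertainty in energy is:
ΔE_min = ℏ/(2Δt)
ΔE_min = (1.055e-34 J·s) / (2 × 2.459e-09 s)
ΔE_min = 2.144e-26 J = 133.837 neV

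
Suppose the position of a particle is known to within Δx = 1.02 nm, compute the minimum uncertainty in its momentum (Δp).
5.169 × 10^-26 kg·m/s

Using the Heisenberg uncertainty principle:
ΔxΔp ≥ ℏ/2

The minimum uncertainty in momentum is:
Δp_min = ℏ/(2Δx)
Δp_min = (1.055e-34 J·s) / (2 × 1.020e-09 m)
Δp_min = 5.169e-26 kg·m/s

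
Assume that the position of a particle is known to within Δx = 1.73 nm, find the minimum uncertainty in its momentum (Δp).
3.048 × 10^-26 kg·m/s

Using the Heisenberg uncertainty principle:
ΔxΔp ≥ ℏ/2

The minimum uncertainty in momentum is:
Δp_min = ℏ/(2Δx)
Δp_min = (1.055e-34 J·s) / (2 × 1.730e-09 m)
Δp_min = 3.048e-26 kg·m/s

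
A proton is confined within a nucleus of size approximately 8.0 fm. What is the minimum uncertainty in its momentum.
6.591 × 10^-21 kg·m/s

Using the Heisenberg uncertainty principle:
ΔxΔp ≥ ℏ/2

With Δx ≈ L = 8.000e-15 m (the confinement size):
Δp_min = ℏ/(2Δx)
Δp_min = (1.055e-34 J·s) / (2 × 8.000e-15 m)
Δp_min = 6.591e-21 kg·m/s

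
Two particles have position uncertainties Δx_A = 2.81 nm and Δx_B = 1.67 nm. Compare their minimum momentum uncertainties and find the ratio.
Particle B has the larger minimum momentum uncertainty, by a factor of 1.68.

For each particle, the minimum momentum uncertainty is Δp_min = ℏ/(2Δx):

Particle A: Δp_A = ℏ/(2×2.810e-09 m) = 1.876e-26 kg·m/s
Particle B: Δp_B = ℏ/(2×1.670e-09 m) = 3.157e-26 kg·m/s

Ratio: Δp_B/Δp_A = 1.68

Since Δp_min ∝ 1/Δx, the particle with smaller position uncertainty (B) has larger momentum uncertainty.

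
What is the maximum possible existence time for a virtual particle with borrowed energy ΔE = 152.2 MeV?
2.162 ys

Using the energy-time uncertainty principle:
ΔEΔt ≥ ℏ/2

For a virtual particle borrowing energy ΔE, the maximum lifetime is:
Δt_max = ℏ/(2ΔE)

Converting energy:
ΔE = 152.2 MeV = 2.439e-11 J

Δt_max = (1.055e-34 J·s) / (2 × 2.439e-11 J)
Δt_max = 2.162e-24 s = 2.162 ys

Virtual particles with higher borrowed energy exist for shorter times.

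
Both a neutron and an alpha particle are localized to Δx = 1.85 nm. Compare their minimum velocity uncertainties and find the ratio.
The neutron has the larger minimum velocity uncertainty, by a ratio of 4.0.

For both particles, Δp_min = ℏ/(2Δx) = 2.850e-26 kg·m/s (same for both).

The velocity uncertainty is Δv = Δp/m:
- neutron: Δv = 2.850e-26 / 1.675e-27 = 1.702e+01 m/s = 17.017 m/s
- alpha particle: Δv = 2.850e-26 / 6.645e-27 = 4.289e+00 m/s = 4.289 m/s

Ratio: 1.702e+01 / 4.289e+00 = 4.0

The lighter particle has larger velocity uncertainty because Δv ∝ 1/m.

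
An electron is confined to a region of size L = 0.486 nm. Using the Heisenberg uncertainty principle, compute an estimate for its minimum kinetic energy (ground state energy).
40.326 meV

Using the uncertainty principle to estimate ground state energy:

1. The position uncertainty is approximately the confinement size:
   Δx ≈ L = 4.860e-10 m

2. From ΔxΔp ≥ ℏ/2, the minimum momentum uncertainty is:
   Δp ≈ ℏ/(2L) = 1.085e-25 kg·m/s

3. The kinetic energy is approximately:
   KE ≈ (Δp)²/(2m) = (1.085e-25)²/(2 × 9.109e-31 kg)
   KE ≈ 6.461e-21 J = 40.326 meV

This is an order-of-magnitude estimate of the ground state energy.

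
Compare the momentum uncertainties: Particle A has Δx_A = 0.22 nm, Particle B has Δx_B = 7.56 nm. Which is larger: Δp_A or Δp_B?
Particle A has the larger minimum momentum uncertainty, by a factor of 34.36.

For each particle, the minimum momentum uncertainty is Δp_min = ℏ/(2Δx):

Particle A: Δp_A = ℏ/(2×2.200e-10 m) = 2.397e-25 kg·m/s
Particle B: Δp_B = ℏ/(2×7.560e-09 m) = 6.975e-27 kg·m/s

Ratio: Δp_A/Δp_B = 34.36

Since Δp_min ∝ 1/Δx, the particle with smaller position uncertainty (A) has larger momentum uncertainty.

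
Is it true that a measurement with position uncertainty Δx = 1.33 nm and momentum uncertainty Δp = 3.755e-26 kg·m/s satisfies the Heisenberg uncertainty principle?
No, it violates the uncertainty principle (impossible measurement).

Calculate the product ΔxΔp:
ΔxΔp = (1.330e-09 m) × (3.755e-26 kg·m/s)
ΔxΔp = 4.994e-35 J·s

Compare to the minimum allowed value ℏ/2:
ℏ/2 = 5.273e-35 J·s

Since ΔxΔp = 4.994e-35 J·s < 5.273e-35 J·s = ℏ/2,
the measurement violates the uncertainty principle.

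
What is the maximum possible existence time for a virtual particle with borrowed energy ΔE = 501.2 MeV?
6.566 × 10^-25 s

Using the energy-time uncertainty principle:
ΔEΔt ≥ ℏ/2

For a virtual particle borrowing energy ΔE, the maximum lifetime is:
Δt_max = ℏ/(2ΔE)

Converting energy:
ΔE = 501.2 MeV = 8.030e-11 J

Δt_max = (1.055e-34 J·s) / (2 × 8.030e-11 J)
Δt_max = 6.566e-25 s = 6.566 × 10^-25 s

Virtual particles with higher borrowed energy exist for shorter times.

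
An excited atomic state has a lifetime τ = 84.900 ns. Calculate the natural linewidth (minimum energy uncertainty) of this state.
3.876 neV

Using the energy-time uncertainty principle:
ΔEΔt ≥ ℏ/2

The lifetime τ represents the time uncertainty Δt.
The natural linewidth (minimum energy uncertainty) is:

ΔE = ℏ/(2τ)
ΔE = (1.055e-34 J·s) / (2 × 8.490e-08 s)
ΔE = 6.211e-28 J = 3.876 neV

This natural linewidth limits the precision of spectroscopic measurements.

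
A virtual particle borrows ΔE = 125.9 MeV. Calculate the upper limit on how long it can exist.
2.614 ys

Using the energy-time uncertainty principle:
ΔEΔt ≥ ℏ/2

For a virtual particle borrowing energy ΔE, the maximum lifetime is:
Δt_max = ℏ/(2ΔE)

Converting energy:
ΔE = 125.9 MeV = 2.017e-11 J

Δt_max = (1.055e-34 J·s) / (2 × 2.017e-11 J)
Δt_max = 2.614e-24 s = 2.614 ys

Virtual particles with higher borrowed energy exist for shorter times.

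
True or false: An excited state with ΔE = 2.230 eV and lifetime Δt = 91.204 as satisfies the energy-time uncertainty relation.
No, it violates the uncertainty relation.

Calculate the product ΔEΔt:
ΔE = 2.230 eV = 3.573e-19 J
ΔEΔt = (3.573e-19 J) × (9.120e-17 s)
ΔEΔt = 3.259e-35 J·s

Compare to the minimum allowed value ℏ/2:
ℏ/2 = 5.273e-35 J·s

Since ΔEΔt = 3.259e-35 J·s < 5.273e-35 J·s = ℏ/2,
this violates the uncertainty relation.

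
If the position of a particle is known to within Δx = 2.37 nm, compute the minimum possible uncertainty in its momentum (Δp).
2.225 × 10^-26 kg·m/s

Using the Heisenberg uncertainty principle:
ΔxΔp ≥ ℏ/2

The minimum uncertainty in momentum is:
Δp_min = ℏ/(2Δx)
Δp_min = (1.055e-34 J·s) / (2 × 2.370e-09 m)
Δp_min = 2.225e-26 kg·m/s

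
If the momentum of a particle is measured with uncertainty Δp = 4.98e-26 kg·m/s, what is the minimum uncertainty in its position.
1.059 nm

Using the Heisenberg uncertainty principle:
ΔxΔp ≥ ℏ/2

The minimum uncertainty in position is:
Δx_min = ℏ/(2Δp)
Δx_min = (1.055e-34 J·s) / (2 × 4.980e-26 kg·m/s)
Δx_min = 1.059e-09 m = 1.059 nm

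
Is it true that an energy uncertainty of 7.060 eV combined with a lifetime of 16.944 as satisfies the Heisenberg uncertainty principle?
No, it violates the uncertainty relation.

Calculate the product ΔEΔt:
ΔE = 7.060 eV = 1.131e-18 J
ΔEΔt = (1.131e-18 J) × (1.694e-17 s)
ΔEΔt = 1.917e-35 J·s

Compare to the minimum allowed value ℏ/2:
ℏ/2 = 5.273e-35 J·s

Since ΔEΔt = 1.917e-35 J·s < 5.273e-35 J·s = ℏ/2,
this violates the uncertainty relation.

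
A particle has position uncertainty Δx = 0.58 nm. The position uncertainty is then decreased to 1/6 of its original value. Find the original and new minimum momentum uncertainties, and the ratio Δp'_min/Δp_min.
Original Δp_min = 9.091 × 10^-26 kg·m/s; new Δp'_min = 5.455 × 10^-25 kg·m/s; ratio Δp'_min/Δp_min = 6.

From the uncertainty principle ΔxΔp ≥ ℏ/2, the minimum momentum uncertainty is Δp_min = ℏ/(2Δx).

Original (Δx = 0.58 nm = 5.800e-10 m):
Δp_min = (1.055e-34 J·s)/(2 × 5.800e-10 m) = 9.091e-26 kg·m/s

When Δx → (1/6)Δx:
Δp'_min = ℏ/(2 × (1/6)Δx) = 6 × ℏ/(2Δx) = 6 × Δp_min
Δp'_min = 6 × 9.091e-26 kg·m/s = 5.455e-25 kg·m/s

Since Δp_min ∝ 1/Δx, when Δx is decreased to 1/6 of its original value, Δp_min increases to 6 times its original value.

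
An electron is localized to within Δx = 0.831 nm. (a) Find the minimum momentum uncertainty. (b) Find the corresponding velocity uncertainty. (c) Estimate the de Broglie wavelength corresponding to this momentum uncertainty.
(a) Δp_min = 6.345 × 10^-26 kg·m/s
(b) Δv_min = 69.656 km/s
(c) λ_dB = 10.443 nm

Step-by-step:

(a) From the uncertainty principle:
Δp_min = ℏ/(2Δx) = (1.055e-34 J·s)/(2 × 8.310e-10 m) = 6.345e-26 kg·m/s

(b) The velocity uncertainty:
Δv = Δp/m = (6.345e-26 kg·m/s)/(9.109e-31 kg) = 6.966e+04 m/s = 69.656 km/s

(c) The de Broglie wavelength for this momentum:
λ = h/p = (6.626e-34 J·s)/(6.345e-26 kg·m/s) = 1.044e-08 m = 10.443 nm

Note: The de Broglie wavelength is comparable to the localization size, as expected from wave-particle duality.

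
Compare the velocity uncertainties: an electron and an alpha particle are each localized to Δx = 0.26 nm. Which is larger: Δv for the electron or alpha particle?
The electron has the larger minimum velocity uncertainty, by a ratio of 7294.3.

For both particles, Δp_min = ℏ/(2Δx) = 2.028e-25 kg·m/s (same for both).

The velocity uncertainty is Δv = Δp/m:
- electron: Δv = 2.028e-25 / 9.109e-31 = 2.226e+05 m/s = 222.630 km/s
- alpha particle: Δv = 2.028e-25 / 6.645e-27 = 3.052e+01 m/s = 30.521 m/s

Ratio: 2.226e+05 / 3.052e+01 = 7294.3

The lighter particle has larger velocity uncertainty because Δv ∝ 1/m.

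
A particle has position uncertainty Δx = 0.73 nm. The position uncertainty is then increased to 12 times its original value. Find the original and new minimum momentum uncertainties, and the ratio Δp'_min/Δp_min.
Original Δp_min = 7.223 × 10^-26 kg·m/s; new Δp'_min = 6.019 × 10^-27 kg·m/s; ratio Δp'_min/Δp_min = 1/12.

From the uncertainty principle ΔxΔp ≥ ℏ/2, the minimum momentum uncertainty is Δp_min = ℏ/(2Δx).

Original (Δx = 0.73 nm = 7.300e-10 m):
Δp_min = (1.055e-34 J·s)/(2 × 7.300e-10 m) = 7.223e-26 kg·m/s

When Δx → 12Δx:
Δp'_min = ℏ/(2 × 12Δx) = (1/12) × ℏ/(2Δx) = (1/12) × Δp_min
Δp'_min = 1/12 × 7.223e-26 kg·m/s = 6.019e-27 kg·m/s

Since Δp_min ∝ 1/Δx, when Δx is increased to 12 times its original value, Δp_min decreases to 1/12 of its original value.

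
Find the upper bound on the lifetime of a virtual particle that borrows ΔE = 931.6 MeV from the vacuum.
3.533 × 10^-25 s

Using the energy-time uncertainty principle:
ΔEΔt ≥ ℏ/2

For a virtual particle borrowing energy ΔE, the maximum lifetime is:
Δt_max = ℏ/(2ΔE)

Converting energy:
ΔE = 931.6 MeV = 1.493e-10 J

Δt_max = (1.055e-34 J·s) / (2 × 1.493e-10 J)
Δt_max = 3.533e-25 s = 3.533 × 10^-25 s

Virtual particles with higher borrowed energy exist for shorter times.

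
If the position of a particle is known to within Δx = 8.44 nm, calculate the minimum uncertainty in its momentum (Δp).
6.247 × 10^-27 kg·m/s

Using the Heisenberg uncertainty principle:
ΔxΔp ≥ ℏ/2

The minimum uncertainty in momentum is:
Δp_min = ℏ/(2Δx)
Δp_min = (1.055e-34 J·s) / (2 × 8.440e-09 m)
Δp_min = 6.247e-27 kg·m/s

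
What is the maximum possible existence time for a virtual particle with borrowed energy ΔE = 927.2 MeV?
3.549 × 10^-25 s

Using the energy-time uncertainty principle:
ΔEΔt ≥ ℏ/2

For a virtual particle borrowing energy ΔE, the maximum lifetime is:
Δt_max = ℏ/(2ΔE)

Converting energy:
ΔE = 927.2 MeV = 1.486e-10 J

Δt_max = (1.055e-34 J·s) / (2 × 1.486e-10 J)
Δt_max = 3.549e-25 s = 3.549 × 10^-25 s

Virtual particles with higher borrowed energy exist for shorter times.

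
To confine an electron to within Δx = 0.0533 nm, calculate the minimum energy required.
3.353 eV

Localizing a particle requires giving it sufficient momentum uncertainty:

1. From uncertainty principle: Δp ≥ ℏ/(2Δx)
   Δp_min = (1.055e-34 J·s) / (2 × 5.330e-11 m)
   Δp_min = 9.893e-25 kg·m/s

2. This momentum uncertainty corresponds to kinetic energy:
   KE ≈ (Δp)²/(2m) = (9.893e-25)²/(2 × 9.109e-31 kg)
   KE = 5.372e-19 J = 3.353 eV

Tighter localization requires more energy.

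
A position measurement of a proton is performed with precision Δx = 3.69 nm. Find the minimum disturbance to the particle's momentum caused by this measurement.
1.429 × 10^-26 kg·m/s

The uncertainty principle implies that measuring position disturbs momentum:
ΔxΔp ≥ ℏ/2

When we measure position with precision Δx, we necessarily introduce a momentum uncertainty:
Δp ≥ ℏ/(2Δx)
Δp_min = (1.055e-34 J·s) / (2 × 3.690e-09 m)
Δp_min = 1.429e-26 kg·m/s

The more precisely we measure position, the greater the momentum disturbance.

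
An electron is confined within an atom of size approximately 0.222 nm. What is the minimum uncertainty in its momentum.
2.375 × 10^-25 kg·m/s

Using the Heisenberg uncertainty principle:
ΔxΔp ≥ ℏ/2

With Δx ≈ L = 2.220e-10 m (the confinement size):
Δp_min = ℏ/(2Δx)
Δp_min = (1.055e-34 J·s) / (2 × 2.220e-10 m)
Δp_min = 2.375e-25 kg·m/s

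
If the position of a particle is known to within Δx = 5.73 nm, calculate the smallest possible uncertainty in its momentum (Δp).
9.202 × 10^-27 kg·m/s

Using the Heisenberg uncertainty principle:
ΔxΔp ≥ ℏ/2

The minimum uncertainty in momentum is:
Δp_min = ℏ/(2Δx)
Δp_min = (1.055e-34 J·s) / (2 × 5.730e-09 m)
Δp_min = 9.202e-27 kg·m/s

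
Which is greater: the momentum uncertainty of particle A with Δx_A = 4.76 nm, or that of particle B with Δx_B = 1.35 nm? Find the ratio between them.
Particle B has the larger minimum momentum uncertainty, by a factor of 3.53.

For each particle, the minimum momentum uncertainty is Δp_min = ℏ/(2Δx):

Particle A: Δp_A = ℏ/(2×4.760e-09 m) = 1.108e-26 kg·m/s
Particle B: Δp_B = ℏ/(2×1.350e-09 m) = 3.906e-26 kg·m/s

Ratio: Δp_B/Δp_A = 3.53

Since Δp_min ∝ 1/Δx, the particle with smaller position uncertainty (B) has larger momentum uncertainty.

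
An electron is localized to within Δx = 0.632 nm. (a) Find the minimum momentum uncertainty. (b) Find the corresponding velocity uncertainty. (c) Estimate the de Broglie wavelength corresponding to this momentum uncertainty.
(a) Δp_min = 8.343 × 10^-26 kg·m/s
(b) Δv_min = 91.588 km/s
(c) λ_dB = 7.942 nm

Step-by-step:

(a) From the uncertainty principle:
Δp_min = ℏ/(2Δx) = (1.055e-34 J·s)/(2 × 6.320e-10 m) = 8.343e-26 kg·m/s

(b) The velocity uncertainty:
Δv = Δp/m = (8.343e-26 kg·m/s)/(9.109e-31 kg) = 9.159e+04 m/s = 91.588 km/s

(c) The de Broglie wavelength for this momentum:
λ = h/p = (6.626e-34 J·s)/(8.343e-26 kg·m/s) = 7.942e-09 m = 7.942 nm

Note: The de Broglie wavelength is comparable to the localization size, as expected from wave-particle duality.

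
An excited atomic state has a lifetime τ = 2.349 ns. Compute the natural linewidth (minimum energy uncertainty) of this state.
140.105 neV

Using the energy-time uncertainty principle:
ΔEΔt ≥ ℏ/2

The lifetime τ represents the time uncertainty Δt.
The natural linewidth (minimum energy uncertainty) is:

ΔE = ℏ/(2τ)
ΔE = (1.055e-34 J·s) / (2 × 2.349e-09 s)
ΔE = 2.245e-26 J = 140.105 neV

This natural linewidth limits the precision of spectroscopic measurements.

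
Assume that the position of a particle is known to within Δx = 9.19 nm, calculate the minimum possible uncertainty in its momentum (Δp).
5.738 × 10^-27 kg·m/s

Using the Heisenberg uncertainty principle:
ΔxΔp ≥ ℏ/2

The minimum uncertainty in momentum is:
Δp_min = ℏ/(2Δx)
Δp_min = (1.055e-34 J·s) / (2 × 9.190e-09 m)
Δp_min = 5.738e-27 kg·m/s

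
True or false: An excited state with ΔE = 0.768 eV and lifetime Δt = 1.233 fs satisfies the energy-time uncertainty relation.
Yes, it satisfies the uncertainty relation.

Calculate the product ΔEΔt:
ΔE = 0.768 eV = 1.230e-19 J
ΔEΔt = (1.230e-19 J) × (1.233e-15 s)
ΔEΔt = 1.517e-34 J·s

Compare to the minimum allowed value ℏ/2:
ℏ/2 = 5.273e-35 J·s

Since ΔEΔt = 1.517e-34 J·s ≥ 5.273e-35 J·s = ℏ/2,
this satisfies the uncertainty relation.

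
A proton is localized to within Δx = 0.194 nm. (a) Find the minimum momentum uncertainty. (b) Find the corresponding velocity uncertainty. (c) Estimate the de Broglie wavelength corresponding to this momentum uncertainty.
(a) Δp_min = 2.718 × 10^-25 kg·m/s
(b) Δv_min = 162.497 m/s
(c) λ_dB = 2.438 nm

Step-by-step:

(a) From the uncertainty principle:
Δp_min = ℏ/(2Δx) = (1.055e-34 J·s)/(2 × 1.940e-10 m) = 2.718e-25 kg·m/s

(b) The velocity uncertainty:
Δv = Δp/m = (2.718e-25 kg·m/s)/(1.673e-27 kg) = 1.625e+02 m/s = 162.497 m/s

(c) The de Broglie wavelength for this momentum:
λ = h/p = (6.626e-34 J·s)/(2.718e-25 kg·m/s) = 2.438e-09 m = 2.438 nm

Note: The de Broglie wavelength is comparable to the localization size, as expected from wave-particle duality.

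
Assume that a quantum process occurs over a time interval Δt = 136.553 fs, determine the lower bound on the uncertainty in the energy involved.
2.410 meV

Using the energy-time uncertainty principle:
ΔEΔt ≥ ℏ/2

The minimum uncertainty in energy is:
ΔE_min = ℏ/(2Δt)
ΔE_min = (1.055e-34 J·s) / (2 × 1.366e-13 s)
ΔE_min = 3.861e-22 J = 2.410 meV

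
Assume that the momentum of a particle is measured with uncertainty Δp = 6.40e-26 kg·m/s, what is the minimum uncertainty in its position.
823.884 pm

Using the Heisenberg uncertainty principle:
ΔxΔp ≥ ℏ/2

The minimum uncertainty in position is:
Δx_min = ℏ/(2Δp)
Δx_min = (1.055e-34 J·s) / (2 × 6.400e-26 kg·m/s)
Δx_min = 8.239e-10 m = 823.884 pm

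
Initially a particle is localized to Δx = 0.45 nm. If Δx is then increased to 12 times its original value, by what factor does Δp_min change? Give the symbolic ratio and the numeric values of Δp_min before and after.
Original Δp_min = 1.172 × 10^-25 kg·m/s; new Δp'_min = 9.765 × 10^-27 kg·m/s; ratio Δp'_min/Δp_min = 1/12.

From the uncertainty principle ΔxΔp ≥ ℏ/2, the minimum momentum uncertainty is Δp_min = ℏ/(2Δx).

Original (Δx = 0.45 nm = 4.500e-10 m):
Δp_min = (1.055e-34 J·s)/(2 × 4.500e-10 m) = 1.172e-25 kg·m/s

When Δx → 12Δx:
Δp'_min = ℏ/(2 × 12Δx) = (1/12) × ℏ/(2Δx) = (1/12) × Δp_min
Δp'_min = 1/12 × 1.172e-25 kg·m/s = 9.765e-27 kg·m/s

Since Δp_min ∝ 1/Δx, when Δx is increased to 12 times its original value, Δp_min decreases to 1/12 of its original value.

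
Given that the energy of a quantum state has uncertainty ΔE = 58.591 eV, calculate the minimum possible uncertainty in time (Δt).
5.617 as

Using the energy-time uncertainty principle:
ΔEΔt ≥ ℏ/2

The minimum uncertainty in time is:
Δt_min = ℏ/(2ΔE)
Δt_min = (1.055e-34 J·s) / (2 × 9.387e-18 J)
Δt_min = 5.617e-18 s = 5.617 as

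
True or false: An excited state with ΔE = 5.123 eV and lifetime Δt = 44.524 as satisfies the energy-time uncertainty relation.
No, it violates the uncertainty relation.

Calculate the product ΔEΔt:
ΔE = 5.123 eV = 8.208e-19 J
ΔEΔt = (8.208e-19 J) × (4.452e-17 s)
ΔEΔt = 3.655e-35 J·s

Compare to the minimum allowed value ℏ/2:
ℏ/2 = 5.273e-35 J·s

Since ΔEΔt = 3.655e-35 J·s < 5.273e-35 J·s = ℏ/2,
this violates the uncertainty relation.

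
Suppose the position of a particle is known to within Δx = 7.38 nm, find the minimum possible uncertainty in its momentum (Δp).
7.145 × 10^-27 kg·m/s

Using the Heisenberg uncertainty principle:
ΔxΔp ≥ ℏ/2

The minimum uncertainty in momentum is:
Δp_min = ℏ/(2Δx)
Δp_min = (1.055e-34 J·s) / (2 × 7.380e-09 m)
Δp_min = 7.145e-27 kg·m/s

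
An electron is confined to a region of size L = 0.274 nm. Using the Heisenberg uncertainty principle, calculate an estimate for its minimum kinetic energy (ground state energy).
126.871 meV

Using the uncertainty principle to estimate ground state energy:

1. The position uncertainty is approximately the confinement size:
   Δx ≈ L = 2.740e-10 m

2. From ΔxΔp ≥ ℏ/2, the minimum momentum uncertainty is:
   Δp ≈ ℏ/(2L) = 1.924e-25 kg·m/s

3. The kinetic energy is approximately:
   KE ≈ (Δp)²/(2m) = (1.924e-25)²/(2 × 9.109e-31 kg)
   KE ≈ 2.033e-20 J = 126.871 meV

This is an order-of-magnitude estimate of the ground state energy.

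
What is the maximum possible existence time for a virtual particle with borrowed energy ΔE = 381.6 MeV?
8.624 × 10^-25 s

Using the energy-time uncertainty principle:
ΔEΔt ≥ ℏ/2

For a virtual particle borrowing energy ΔE, the maximum lifetime is:
Δt_max = ℏ/(2ΔE)

Converting energy:
ΔE = 381.6 MeV = 6.114e-11 J

Δt_max = (1.055e-34 J·s) / (2 × 6.114e-11 J)
Δt_max = 8.624e-25 s = 8.624 × 10^-25 s

Virtual particles with higher borrowed energy exist for shorter times.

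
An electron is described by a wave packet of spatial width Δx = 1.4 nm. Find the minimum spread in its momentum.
3.766 × 10^-26 kg·m/s

For a wave packet, the spatial width Δx and momentum spread Δp are related by the uncertainty principle:
ΔxΔp ≥ ℏ/2

The minimum momentum spread is:
Δp_min = ℏ/(2Δx)
Δp_min = (1.055e-34 J·s) / (2 × 1.400e-09 m)
Δp_min = 3.766e-26 kg·m/s

A wave packet cannot have both a well-defined position and well-defined momentum.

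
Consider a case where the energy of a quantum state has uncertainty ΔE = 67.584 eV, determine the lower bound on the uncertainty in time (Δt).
4.870 as

Using the energy-time uncertainty principle:
ΔEΔt ≥ ℏ/2

The minimum uncertainty in time is:
Δt_min = ℏ/(2ΔE)
Δt_min = (1.055e-34 J·s) / (2 × 1.083e-17 J)
Δt_min = 4.870e-18 s = 4.870 as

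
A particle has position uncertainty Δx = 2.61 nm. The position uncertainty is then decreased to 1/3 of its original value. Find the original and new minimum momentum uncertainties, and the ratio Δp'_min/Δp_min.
Original Δp_min = 2.020 × 10^-26 kg·m/s; new Δp'_min = 6.061 × 10^-26 kg·m/s; ratio Δp'_min/Δp_min = 3.

From the uncertainty principle ΔxΔp ≥ ℏ/2, the minimum momentum uncertainty is Δp_min = ℏ/(2Δx).

Original (Δx = 2.61 nm = 2.610e-09 m):
Δp_min = (1.055e-34 J·s)/(2 × 2.610e-09 m) = 2.020e-26 kg·m/s

When Δx → (1/3)Δx:
Δp'_min = ℏ/(2 × (1/3)Δx) = 3 × ℏ/(2Δx) = 3 × Δp_min
Δp'_min = 3 × 2.020e-26 kg·m/s = 6.061e-26 kg·m/s

Since Δp_min ∝ 1/Δx, when Δx is decreased to 1/3 of its original value, Δp_min increases to 3 times its original value.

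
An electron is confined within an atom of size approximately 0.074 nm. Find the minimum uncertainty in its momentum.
7.125 × 10^-25 kg·m/s

Using the Heisenberg uncertainty principle:
ΔxΔp ≥ ℏ/2

With Δx ≈ L = 7.400e-11 m (the confinement size):
Δp_min = ℏ/(2Δx)
Δp_min = (1.055e-34 J·s) / (2 × 7.400e-11 m)
Δp_min = 7.125e-25 kg·m/s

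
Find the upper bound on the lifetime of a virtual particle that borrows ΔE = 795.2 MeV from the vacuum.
4.139 × 10^-25 s

Using the energy-time uncertainty principle:
ΔEΔt ≥ ℏ/2

For a virtual particle borrowing energy ΔE, the maximum lifetime is:
Δt_max = ℏ/(2ΔE)

Converting energy:
ΔE = 795.2 MeV = 1.274e-10 J

Δt_max = (1.055e-34 J·s) / (2 × 1.274e-10 J)
Δt_max = 4.139e-25 s = 4.139 × 10^-25 s

Virtual particles with higher borrowed energy exist for shorter times.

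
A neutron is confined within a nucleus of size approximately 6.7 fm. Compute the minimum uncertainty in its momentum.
7.870 × 10^-21 kg·m/s

Using the Heisenberg uncertainty principle:
ΔxΔp ≥ ℏ/2

With Δx ≈ L = 6.700e-15 m (the confinement size):
Δp_min = ℏ/(2Δx)
Δp_min = (1.055e-34 J·s) / (2 × 6.700e-15 m)
Δp_min = 7.870e-21 kg·m/s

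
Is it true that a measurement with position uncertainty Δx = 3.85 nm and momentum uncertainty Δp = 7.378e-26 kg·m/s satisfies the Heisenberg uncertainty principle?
Yes, it satisfies the uncertainty principle.

Calculate the product ΔxΔp:
ΔxΔp = (3.850e-09 m) × (7.378e-26 kg·m/s)
ΔxΔp = 2.841e-34 J·s

Compare to the minimum allowed value ℏ/2:
ℏ/2 = 5.273e-35 J·s

Since ΔxΔp = 2.841e-34 J·s ≥ 5.273e-35 J·s = ℏ/2,
the measurement satisfies the uncertainty principle.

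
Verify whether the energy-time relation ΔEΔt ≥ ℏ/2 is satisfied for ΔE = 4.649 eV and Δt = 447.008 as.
Yes, it satisfies the uncertainty relation.

Calculate the product ΔEΔt:
ΔE = 4.649 eV = 7.449e-19 J
ΔEΔt = (7.449e-19 J) × (4.470e-16 s)
ΔEΔt = 3.330e-34 J·s

Compare to the minimum allowed value ℏ/2:
ℏ/2 = 5.273e-35 J·s

Since ΔEΔt = 3.330e-34 J·s ≥ 5.273e-35 J·s = ℏ/2,
this satisfies the uncertainty relation.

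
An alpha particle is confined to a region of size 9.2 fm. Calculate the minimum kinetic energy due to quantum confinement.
15.428 keV

Using the uncertainty principle:

1. Position uncertainty: Δx ≈ 9.200e-15 m
2. Minimum momentum uncertainty: Δp = ℏ/(2Δx) = 5.731e-21 kg·m/s
3. Minimum kinetic energy:
   KE = (Δp)²/(2m) = (5.731e-21)²/(2 × 6.645e-27 kg)
   KE = 2.472e-15 J = 15.428 keV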